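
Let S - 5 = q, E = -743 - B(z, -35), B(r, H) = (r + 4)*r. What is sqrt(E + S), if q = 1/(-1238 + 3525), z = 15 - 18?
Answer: 4*I*sqrt(240269933)/2287 ≈ 27.111*I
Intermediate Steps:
z = -3
B(r, H) = r*(4 + r) (B(r, H) = (4 + r)*r = r*(4 + r))
E = -740 (E = -743 - (-3)*(4 - 3) = -743 - (-3) = -743 - 1*(-3) = -743 + 3 = -740)
q = 1/2287 ≈ 0.00043725
S = 11436/2287 (S = 5 + 1/2287 = 11436/2287 ≈ 5.0004)
sqrt(E + S) = sqrt(-740 + 11436/2287) = sqrt(-1680944/2287) = 4*I*sqrt(240269933)/2287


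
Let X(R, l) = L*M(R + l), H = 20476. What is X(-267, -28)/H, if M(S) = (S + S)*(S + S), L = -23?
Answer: -2001575/5119 ≈ -391.01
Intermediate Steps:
M(S) = 4*S² (M(S) = (2*S)*(2*S) = 4*S²)
X(R, l) = -92*(R + l)²
X(-267, -28)/H = -92*(-267 - 28)²/20476 = -92*(-295)²*(1/20476) = -92*87025*(1/20476) = -8006300*1/20476 = -2001575/5119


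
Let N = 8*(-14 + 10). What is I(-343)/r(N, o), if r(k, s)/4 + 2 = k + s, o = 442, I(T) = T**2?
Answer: 117649/1632 ≈ 72.089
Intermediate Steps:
N = -32 (N = 8*(-4) = -32)
r(k, s) = -8 + 4*k + 4*s (r(k, s) = -8 + 4*(k + s) = -8 + (4*k + 4*s) = -8 + 4*k + 4*s)
I(-343)/r(N, o) = (-343)**2/(-8 + 4*(-32) + 4*442) = 117649/(-8 - 128 + 1768) = 117649/1632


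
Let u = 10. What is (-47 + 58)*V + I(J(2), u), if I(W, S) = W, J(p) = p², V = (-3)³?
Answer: -293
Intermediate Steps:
V = -27
(-47 + 58)*V + I(J(2), u) = (-47 + 58)*(-27) + 2² = 11*(-27) + 4 = -297 + 4 = -293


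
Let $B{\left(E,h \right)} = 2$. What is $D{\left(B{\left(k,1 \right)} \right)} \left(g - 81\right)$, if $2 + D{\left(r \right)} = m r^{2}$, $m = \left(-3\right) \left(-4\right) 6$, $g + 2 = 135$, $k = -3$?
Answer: $14872$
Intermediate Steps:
$g = 133$ ($g = -2 + 135 = 133$)
$m = 72$ ($m = 12 \cdot 6 = 72$)
$D{\left(r \right)} = -2 + 72 r^{2}$
$D{\left(B{\left(k,1 \right)} \right)} \left(g - 81\right) = \left(-2 + 72 \cdot 2^{2}\right) \left(133 - 81\right) = \left(-2 + 72 \cdot 4\right) 52 = \left(-2 + 288\right) 52 = 286 \cdot 52 = 14872$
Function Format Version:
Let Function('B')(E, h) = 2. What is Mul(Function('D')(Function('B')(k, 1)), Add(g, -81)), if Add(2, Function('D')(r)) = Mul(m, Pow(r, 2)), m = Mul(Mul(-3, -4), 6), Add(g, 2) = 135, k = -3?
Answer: 14872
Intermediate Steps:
g = 133 (g = Add(-2, 135) = 133)
m = 72 (m = Mul(12, 6) = 72)
Function('D')(r) = Add(-2, Mul(72, Pow(r, 2)))
Mul(Function('D')(Function('B')(k, 1)), Add(g, -81)) = Mul(Add(-2, Mul(72, Pow(2, 2))), Add(133, -81)) = Mul(Add(-2, Mul(72, 4)), 52) = Mul(Add(-2, 288), 52) = Mul(286, 52) = 14872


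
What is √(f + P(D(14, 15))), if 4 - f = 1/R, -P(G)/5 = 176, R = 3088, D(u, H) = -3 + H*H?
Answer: I*√522082177/772 ≈ 29.597*I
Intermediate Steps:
D(u, H) = -3 + H²
P(G) = -880 (P(G) = -5*176 = -880)
f = 12351/3088 (f = 4 - 1/3088 = 12351/3088 ≈ 3.9997)
√(f + P(D(14, 15))) = √(12351/3088 - 880) = √(-2705089/3088) = I*√522082177/772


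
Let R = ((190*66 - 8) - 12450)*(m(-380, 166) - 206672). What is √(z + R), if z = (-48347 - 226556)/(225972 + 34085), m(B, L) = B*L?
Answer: I*√1495945056598197807/260057 ≈ 4703.2*I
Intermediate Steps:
z = -274903/260057 ≈ -1.0571
R = -22119664 (R = ((190*66 - 8) - 12450)*(-380*166 - 206672) = ((12540 - 8) - 12450)*(-63080 - 206672) = (12532 - 12450)*(-269752) = 82*(-269752) = -22119664)
√(z + R) = √(-274903/260057 - 22119664) = √(-5752373735751/260057) = I*√1495945056598197807/260057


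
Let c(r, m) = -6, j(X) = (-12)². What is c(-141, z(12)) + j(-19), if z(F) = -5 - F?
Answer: 138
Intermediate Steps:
j(X) = 144
c(-141, z(12)) + j(-19) = -6 + 144 = 138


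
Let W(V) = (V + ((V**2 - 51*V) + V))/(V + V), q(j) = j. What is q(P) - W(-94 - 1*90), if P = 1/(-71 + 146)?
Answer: 17477/150 ≈ 116.51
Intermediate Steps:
P = 1/75 ≈ 0.013333
W(V) = (V**2 - 49*V)/(2*V) (W(V) = (V + (V**2 - 50*V))/((2*V)) = (V**2 - 49*V)*(1/(2*V)) = (V**2 - 49*V)/(2*V))
q(P) - W(-94 - 1*90) = 1/75 - (-49/2 + (-94 - 1*90)/2) = 1/75 - (-49/2 + (-94 - 90)/2) = 1/75 - (-49/2 + (1/2)*(-184)) = 1/75 - (-49/2 - 92) = 1/75 - 1*(-233/2) = 1/75 + 233/2 = 17477/150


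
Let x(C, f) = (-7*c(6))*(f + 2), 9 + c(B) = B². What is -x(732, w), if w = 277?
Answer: 52731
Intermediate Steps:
c(B) = -9 + B²
x(C, f) = -378 - 189*f (x(C, f) = (-7*(-9 + 6²))*(f + 2) = (-7*(-9 + 36))*(2 + f) = (-7*27)*(2 + f) = -189*(2 + f) = -378 - 189*f)
-x(732, w) = -(-378 - 189*277) = -(-378 - 52353) = -1*(-52731) = 52731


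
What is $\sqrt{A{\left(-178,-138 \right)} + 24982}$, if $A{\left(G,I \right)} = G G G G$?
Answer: $\sqrt{1003900838} \approx 31684.0$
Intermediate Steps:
$A{\left(G,I \right)} = G^{4}$ ($A{\left(G,I \right)} = G^{2} G G = G^{3} G = G^{4}$)
$\sqrt{A{\left(-178,-138 \right)} + 24982} = \sqrt{\left(-178\right)^{4} + 24982} = \sqrt{1003875856 + 24982} = \sqrt{1003900838}$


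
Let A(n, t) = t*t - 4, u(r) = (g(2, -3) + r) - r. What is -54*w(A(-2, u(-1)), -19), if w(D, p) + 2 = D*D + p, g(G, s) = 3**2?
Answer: -319032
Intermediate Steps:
g(G, s) = 9
u(r) = 9 (u(r) = (9 + r) - r = 9)
A(n, t) = -4 + t**2 (A(n, t) = t**2 - 4 = -4 + t**2)
w(D, p) = -2 + p + D**2 (w(D, p) = -2 + (D*D + p) = -2 + (D**2 + p) = -2 + (p + D**2) = -2 + p + D**2)
-54*w(A(-2, u(-1)), -19) = -54*(-2 - 19 + (-4 + 9**2)**2) = -54*(-2 - 19 + (-4 + 81)**2) = -54*(-2 - 19 + 77**2) = -54*(-2 - 19 + 5929) = -54*5908 = -319032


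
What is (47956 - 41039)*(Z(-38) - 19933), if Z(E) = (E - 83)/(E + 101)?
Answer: -8687060300/63 ≈ -1.3789e+8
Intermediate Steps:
Z(E) = (-83 + E)/(101 + E)
(47956 - 41039)*(Z(-38) - 19933) = (47956 - 41039)*((-83 - 38)/(101 - 38) - 19933) = 6917*(-121/63 - 19933) = 6917*(-1255900/63) = -8687060300/63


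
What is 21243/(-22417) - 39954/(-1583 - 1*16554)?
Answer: 510364527/406577129 ≈ 1.2553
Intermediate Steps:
21243/(-22417) - 39954/(-1583 - 1*16554) = 21243*(-1/22417) - 39954/(-1583 - 16554) = -21243/22417 - 39954/(-18137) = -21243/22417 - 39954*(-1/18137) = -21243/22417 + 39954/18137 = 510364527/406577129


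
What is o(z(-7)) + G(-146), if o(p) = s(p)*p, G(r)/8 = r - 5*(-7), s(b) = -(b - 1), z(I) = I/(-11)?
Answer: -107420/121 ≈ -887.77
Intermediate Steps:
z(I) = -I/11 (z(I) = I*(-1/11) = -I/11)
s(b) = 1 - b (s(b) = -(-1 + b) = 1 - b)
G(r) = 280 + 8*r (G(r) = 8*(r - 5*(-7)) = 8*(r + 35) = 8*(35 + r) = 280 + 8*r)
o(p) = p*(1 - p) (o(p) = (1 - p)*p = p*(1 - p))
o(z(-7)) + G(-146) = (-1/11*(-7))*(1 - (-1)*(-7)/11) + (280 + 8*(-146)) = 7*(1 - 1*7/11)/11 + (280 - 1168) = 7*(1 - 7/11)/11 - 888 = (7/11)*(4/11) - 888 = 28/121 - 888 = -107420/121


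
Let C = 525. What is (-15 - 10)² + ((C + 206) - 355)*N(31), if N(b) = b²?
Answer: 361961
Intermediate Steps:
(-15 - 10)² + ((C + 206) - 355)*N(31) = (-15 - 10)² + ((525 + 206) - 355)*31² = (-25)² + (731 - 355)*961 = 625 + 376*961 = 625 + 361336 = 361961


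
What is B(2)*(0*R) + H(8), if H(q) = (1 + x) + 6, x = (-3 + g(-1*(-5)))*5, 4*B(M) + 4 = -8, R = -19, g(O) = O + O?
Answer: 42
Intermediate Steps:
g(O) = 2*O
B(M) = -3 (B(M) = -1 + (¼)*(-8) = -1 - 2 = -3)
x = 35 (x = (-3 + 2*(-1*(-5)))*5 = (-3 + 2*5)*5 = (-3 + 10)*5 = 7*5 = 35)
H(q) = 42 (H(q) = (1 + 35) + 6 = 36 + 6 = 42)
B(2)*(0*R) + H(8) = -0*(-19) + 42 = -3*0 + 42 = 0 + 42 = 42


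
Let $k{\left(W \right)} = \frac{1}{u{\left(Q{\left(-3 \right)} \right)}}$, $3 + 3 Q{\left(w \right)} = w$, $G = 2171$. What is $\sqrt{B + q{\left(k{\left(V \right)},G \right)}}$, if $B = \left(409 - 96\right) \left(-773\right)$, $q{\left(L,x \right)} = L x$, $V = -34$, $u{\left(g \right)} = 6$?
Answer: $\frac{i \sqrt{8697138}}{6} \approx 491.52 i$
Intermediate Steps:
$Q{\left(w \right)} = -1 + \frac{w}{3}$
$k{\left(W \right)} = \frac{1}{6}$
$B = -241949$ ($B = 313 \left(-773\right) = -241949$)
$\sqrt{B + q{\left(k{\left(V \right)},G \right)}} = \sqrt{-241949 + \frac{1}{6} \cdot 2171} = \sqrt{-241949 + \frac{2171}{6}} = \sqrt{- \frac{1449523}{6}} = \frac{i \sqrt{8697138}}{6}$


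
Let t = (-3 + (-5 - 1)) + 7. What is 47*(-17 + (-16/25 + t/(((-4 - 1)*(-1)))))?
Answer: -21197/25 ≈ -847.88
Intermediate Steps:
t = -2 (t = (-3 - 6) + 7 = -9 + 7 = -2)
47*(-17 + (-16/25 + t/(((-4 - 1)*(-1))))) = 47*(-17 + (-16/25 - 2*(-1/(-4 - 1)))) = 47*(-17 + (-16*1/25 - 2/((-5*(-1))))) = 47*(-17 + (-16/25 - 2/5)) = 47*(-17 + (-16/25 - 2*⅕)) = 47*(-17 + (-16/25 - ⅖)) = 47*(-17 - 26/25) = 47*(-451/25) = -21197/25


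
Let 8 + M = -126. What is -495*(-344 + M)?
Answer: 236610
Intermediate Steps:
M = -134 (M = -8 - 126 = -134)
-495*(-344 + M) = -495*(-344 - 134) = -495*(-478) = 236610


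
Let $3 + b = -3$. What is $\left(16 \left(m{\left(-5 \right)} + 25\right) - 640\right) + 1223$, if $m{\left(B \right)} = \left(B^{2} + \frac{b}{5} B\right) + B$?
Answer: $1399$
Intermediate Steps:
$b = -6$ ($b = -3 - 3 = -6$)
$m{\left(B \right)} = B^{2} - \frac{B}{5}$ ($m{\left(B \right)} = \left(B^{2} + - \frac{6}{5} B\right) + B = \left(B^{2} + \left(-6\right) \frac{1}{5} B\right) + B = \left(B^{2} - \frac{6 B}{5}\right) + B = B^{2} - \frac{B}{5}$)
$\left(16 \left(m{\left(-5 \right)} + 25\right) - 640\right) + 1223 = \left(16 \left(- 5 \left(- \frac{1}{5} - 5\right) + 25\right) - 640\right) + 1223 = \left(16 \left(\left(-5\right) \left(- \frac{26}{5}\right) + 25\right) - 640\right) + 1223 = \left(16 \left(26 + 25\right) - 640\right) + 1223 = \left(16 \cdot 51 - 640\right) + 1223 = \left(816 - 640\right) + 1223 = 176 + 1223 = 1399$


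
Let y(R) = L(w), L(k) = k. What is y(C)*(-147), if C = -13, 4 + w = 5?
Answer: -147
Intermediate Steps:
w = 1 (w = -4 + 5 = 1)
y(R) = 1
y(C)*(-147) = 1*(-147) = -147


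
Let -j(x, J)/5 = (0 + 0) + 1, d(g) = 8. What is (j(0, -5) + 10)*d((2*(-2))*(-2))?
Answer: 40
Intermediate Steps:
j(x, J) = -5 (j(x, J) = -5*((0 + 0) + 1) = -5*(0 + 1) = -5*1 = -5)
(j(0, -5) + 10)*d((2*(-2))*(-2)) = (-5 + 10)*8 = 5*8 = 40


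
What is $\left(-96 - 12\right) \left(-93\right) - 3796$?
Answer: $6248$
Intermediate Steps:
$\left(-96 - 12\right) \left(-93\right) - 3796 = \left(-108\right) \left(-93\right) - 3796 = 10044 - 3796 = 6248$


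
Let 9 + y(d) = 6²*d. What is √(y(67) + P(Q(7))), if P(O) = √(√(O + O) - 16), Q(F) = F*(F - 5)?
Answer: √(2403 + I*√2*√(8 - √7)) ≈ 49.02 + 0.0334*I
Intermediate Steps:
y(d) = -9 + 36*d (y(d) = -9 + 6²*d = -9 + 36*d)
Q(F) = F*(-5 + F)
P(O) = √(-16 + √2*√O) (P(O) = √(√(2*O) - 16) = √(√2*√O - 16) = √(-16 + √2*√O))
√(y(67) + P(Q(7))) = √((-9 + 36*67) + √(-16 + √2*√(7*(-5 + 7)))) = √((-9 + 2412) + √(-16 + √2*√(7*2))) = √(2403 + √(-16 + √2*√14)) = √(2403 + √(-16 + 2*√7))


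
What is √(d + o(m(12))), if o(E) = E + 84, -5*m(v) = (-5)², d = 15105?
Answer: 4*√949 ≈ 123.22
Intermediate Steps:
m(v) = -5 (m(v) = -⅕*(-5)² = -⅕*25 = -5)
o(E) = 84 + E
√(d + o(m(12))) = √(15105 + (84 - 5)) = √(15105 + 79) = √15184 = 4*√949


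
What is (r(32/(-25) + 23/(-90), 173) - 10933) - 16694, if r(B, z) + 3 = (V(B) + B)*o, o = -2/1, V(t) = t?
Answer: -6215368/225 ≈ -27624.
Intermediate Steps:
o = -2 (o = -2*1 = -2)
r(B, z) = -3 - 4*B (r(B, z) = -3 + (B + B)*(-2) = -3 + (2*B)*(-2) = -3 - 4*B)
(r(32/(-25) + 23/(-90), 173) - 10933) - 16694 = ((-3 - 4*(32/(-25) + 23/(-90))) - 10933) - 16694 = ((-3 - 4*(32*(-1/25) + 23*(-1/90))) - 10933) - 16694 = ((-3 - 4*(-32/25 - 23/90)) - 10933) - 16694 = ((-3 - 4*(-691/450)) - 10933) - 16694 = ((-3 + 1382/225) - 10933) - 16694 = (707/225 - 10933) - 16694 = -2459218/225 - 16694 = -6215368/225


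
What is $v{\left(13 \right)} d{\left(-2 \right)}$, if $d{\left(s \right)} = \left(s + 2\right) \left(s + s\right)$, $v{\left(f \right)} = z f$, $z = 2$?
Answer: $0$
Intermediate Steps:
$v{\left(f \right)} = 2 f$
$d{\left(s \right)} = 2 s \left(2 + s\right)$ ($d{\left(s \right)} = \left(2 + s\right) 2 s = 2 s \left(2 + s\right)$)
$v{\left(13 \right)} d{\left(-2 \right)} = 2 \cdot 13 \cdot 2 \left(-2\right) \left(2 - 2\right) = 26 \cdot 2 \left(-2\right) 0 = 26 \cdot 0 = 0$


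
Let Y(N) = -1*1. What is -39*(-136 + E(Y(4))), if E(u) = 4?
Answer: 5148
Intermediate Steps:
Y(N) = -1
-39*(-136 + E(Y(4))) = -39*(-136 + 4) = -39*(-132) = 5148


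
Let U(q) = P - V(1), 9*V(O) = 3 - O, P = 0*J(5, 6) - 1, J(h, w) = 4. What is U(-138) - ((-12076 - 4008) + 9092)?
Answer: 62917/9 ≈ 6990.8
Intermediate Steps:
P = -1 (P = 0*4 - 1 = 0 - 1 = -1)
V(O) = ⅓ - O/9 (V(O) = (3 - O)/9 = ⅓ - O/9)
U(q) = -11/9 (U(q) = -1 - (⅓ - ⅑*1) = -1 - (⅓ - ⅑) = -1 - 1*2/9 = -1 - 2/9 = -11/9)
U(-138) - ((-12076 - 4008) + 9092) = -11/9 - ((-12076 - 4008) + 9092) = -11/9 - (-16084 + 9092) = -11/9 - 1*(-6992) = -11/9 + 6992 = 62917/9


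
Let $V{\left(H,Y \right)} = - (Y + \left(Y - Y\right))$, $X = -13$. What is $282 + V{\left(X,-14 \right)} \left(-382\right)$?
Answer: $-5066$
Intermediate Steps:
$V{\left(H,Y \right)} = - Y$ ($V{\left(H,Y \right)} = - (Y + 0) = - Y$)
$282 + V{\left(X,-14 \right)} \left(-382\right) = 282 + \left(-1\right) \left(-14\right) \left(-382\right) = 282 + 14 \left(-382\right) = 282 - 5348 = -5066$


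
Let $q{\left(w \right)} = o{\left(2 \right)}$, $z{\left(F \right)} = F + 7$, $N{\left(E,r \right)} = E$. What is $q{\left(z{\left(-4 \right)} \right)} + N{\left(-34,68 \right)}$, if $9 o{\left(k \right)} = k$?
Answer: $- \frac{304}{9} \approx -33.778$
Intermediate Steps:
$o{\left(k \right)} = \frac{k}{9}$
$z{\left(F \right)} = 7 + F$
$q{\left(w \right)} = \frac{2}{9}$ ($q{\left(w \right)} = \frac{1}{9} \cdot 2 = \frac{2}{9}$)
$q{\left(z{\left(-4 \right)} \right)} + N{\left(-34,68 \right)} = \frac{2}{9} - 34 = - \frac{304}{9}$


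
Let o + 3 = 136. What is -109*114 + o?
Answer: -12293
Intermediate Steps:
o = 133 (o = -3 + 136 = 133)
-109*114 + o = -109*114 + 133 = -12426 + 133 = -12293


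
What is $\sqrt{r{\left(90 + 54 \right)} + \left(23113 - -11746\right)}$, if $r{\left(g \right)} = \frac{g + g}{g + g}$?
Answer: $2 \sqrt{8715} \approx 186.71$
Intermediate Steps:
$r{\left(g \right)} = 1$ ($r{\left(g \right)} = \frac{2 g}{2 g} = 2 g \frac{1}{2 g} = 1$)
$\sqrt{r{\left(90 + 54 \right)} + \left(23113 - -11746\right)} = \sqrt{1 + \left(23113 - -11746\right)} = \sqrt{1 + \left(23113 + 11746\right)} = \sqrt{1 + 34859} = \sqrt{34860} = 2 \sqrt{8715}$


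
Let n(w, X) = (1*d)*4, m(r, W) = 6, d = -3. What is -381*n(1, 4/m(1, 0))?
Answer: 4572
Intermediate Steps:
n(w, X) = -12 (n(w, X) = (1*(-3))*4 = -3*4 = -12)
-381*n(1, 4/m(1, 0)) = -381*(-12) = 4572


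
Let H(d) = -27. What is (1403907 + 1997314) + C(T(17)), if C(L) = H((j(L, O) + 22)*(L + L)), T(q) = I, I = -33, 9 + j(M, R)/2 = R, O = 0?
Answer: 3401194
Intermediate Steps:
j(M, R) = -18 + 2*R
T(q) = -33
C(L) = -27
(1403907 + 1997314) + C(T(17)) = (1403907 + 1997314) - 27 = 3401221 - 27 = 3401194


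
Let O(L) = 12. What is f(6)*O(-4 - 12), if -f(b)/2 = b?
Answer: -144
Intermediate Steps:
f(b) = -2*b
f(6)*O(-4 - 12) = -2*6*12 = -12*12 = -144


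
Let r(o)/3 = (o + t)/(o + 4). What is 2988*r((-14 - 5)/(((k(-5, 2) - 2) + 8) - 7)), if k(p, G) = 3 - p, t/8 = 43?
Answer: 2379444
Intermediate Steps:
t = 344 (t = 8*43 = 344)
r(o) = 3*(344 + o)/(4 + o) (r(o) = 3*((o + 344)/(o + 4)) = 3*((344 + o)/(4 + o)) = 3*(344 + o)/(4 + o))
2988*r((-14 - 5)/(((k(-5, 2) - 2) + 8) - 7)) = 2988*(3*(344 + (-14 - 5)/((((3 - 1*(-5)) - 2) + 8) - 7))/(4 + (-14 - 5)/((((3 - 1*(-5)) - 2) + 8) - 7))) = 2988*(3*(344 - 19/((((3 + 5) - 2) + 8) - 7))/(4 - 19/((((3 + 5) - 2) + 8) - 7))) = 2988*(3*(344 - 19/(((8 - 2) + 8) - 7))/(4 - 19/(((8 - 2) + 8) - 7))) = 2988*(3*(344 - 19/((6 + 8) - 7))/(4 - 19/((6 + 8) - 7))) = 2988*(3*(344 - 19/(14 - 7))/(4 - 19/(14 - 7))) = 2988*(3*(344 - 19/7)/(4 - 19/7)) = 2988*(3*(2389/7)/(9/7)) = 2988*(3*(7/9)*(2389/7)) = 2988*(2389/3) = 2379444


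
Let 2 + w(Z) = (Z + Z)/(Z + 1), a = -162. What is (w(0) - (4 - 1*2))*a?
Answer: 648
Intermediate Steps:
w(Z) = -2 + 2*Z/(1 + Z) (w(Z) = -2 + (Z + Z)/(Z + 1) = -2 + (2*Z)/(1 + Z) = -2 + 2*Z/(1 + Z))
(w(0) - (4 - 1*2))*a = (-2/(1 + 0) - (4 - 1*2))*(-162) = (-2/1 - (4 - 2))*(-162) = (-2*1 - 1*2)*(-162) = (-2 - 2)*(-162) = -4*(-162) = 648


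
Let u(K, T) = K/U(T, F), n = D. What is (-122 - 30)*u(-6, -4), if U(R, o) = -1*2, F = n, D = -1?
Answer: -456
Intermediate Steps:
n = -1
F = -1
U(R, o) = -2
u(K, T) = -K/2 (u(K, T) = K/(-2) = K*(-1/2) = -K/2)
(-122 - 30)*u(-6, -4) = (-122 - 30)*(-1/2*(-6)) = -152*3 = -456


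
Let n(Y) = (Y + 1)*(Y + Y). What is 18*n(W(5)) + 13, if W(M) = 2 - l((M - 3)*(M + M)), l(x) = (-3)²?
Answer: 1525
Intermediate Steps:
l(x) = 9
W(M) = -7 (W(M) = 2 - 1*9 = 2 - 9 = -7)
n(Y) = 2*Y*(1 + Y) (n(Y) = (1 + Y)*(2*Y) = 2*Y*(1 + Y))
18*n(W(5)) + 13 = 18*(2*(-7)*(1 - 7)) + 13 = 18*(2*(-7)*(-6)) + 13 = 18*84 + 13 = 1512 + 13 = 1525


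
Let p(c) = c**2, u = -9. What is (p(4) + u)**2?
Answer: 49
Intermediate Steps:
(p(4) + u)**2 = (4**2 - 9)**2 = (16 - 9)**2 = 7**2 = 49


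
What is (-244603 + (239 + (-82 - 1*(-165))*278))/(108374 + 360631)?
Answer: -44258/93801 ≈ -0.47183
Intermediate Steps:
(-244603 + (239 + (-82 - 1*(-165))*278))/(108374 + 360631) = (-244603 + (239 + (-82 + 165)*278))/469005 = (-244603 + (239 + 83*278))*(1/469005) = (-244603 + (239 + 23074))*(1/469005) = (-244603 + 23313)*(1/469005) = -221290*1/469005 = -44258/93801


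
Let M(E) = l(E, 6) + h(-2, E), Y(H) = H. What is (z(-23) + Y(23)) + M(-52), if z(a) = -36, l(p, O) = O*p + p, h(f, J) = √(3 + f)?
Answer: -376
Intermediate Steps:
l(p, O) = p + O*p
M(E) = 1 + 7*E (M(E) = E*(1 + 6) + √(3 - 2) = E*7 + √1 = 7*E + 1 = 1 + 7*E)
(z(-23) + Y(23)) + M(-52) = (-36 + 23) + (1 + 7*(-52)) = -13 + (1 - 364) = -13 - 363 = -376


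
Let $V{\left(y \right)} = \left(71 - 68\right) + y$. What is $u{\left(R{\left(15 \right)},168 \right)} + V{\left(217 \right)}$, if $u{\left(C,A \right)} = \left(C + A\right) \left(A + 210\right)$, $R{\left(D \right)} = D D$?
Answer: $148774$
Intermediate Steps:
$R{\left(D \right)} = D^{2}$
$u{\left(C,A \right)} = \left(210 + A\right) \left(A + C\right)$ ($u{\left(C,A \right)} = \left(A + C\right) \left(210 + A\right) = \left(210 + A\right) \left(A + C\right)$)
$V{\left(y \right)} = 3 + y$
$u{\left(R{\left(15 \right)},168 \right)} + V{\left(217 \right)} = \left(168^{2} + 210 \cdot 168 + 210 \cdot 15^{2} + 168 \cdot 15^{2}\right) + \left(3 + 217\right) = \left(28224 + 35280 + 210 \cdot 225 + 168 \cdot 225\right) + 220 = \left(28224 + 35280 + 47250 + 37800\right) + 220 = 148554 + 220 = 148774$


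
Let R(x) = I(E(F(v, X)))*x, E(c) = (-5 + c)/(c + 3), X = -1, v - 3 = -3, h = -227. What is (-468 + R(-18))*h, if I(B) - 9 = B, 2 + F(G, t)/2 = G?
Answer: 179784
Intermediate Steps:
v = 0 (v = 3 - 3 = 0)
F(G, t) = -4 + 2*G
E(c) = (-5 + c)/(3 + c)
I(B) = 9 + B
R(x) = 18*x (R(x) = (9 + (-5 + (-4 + 2*0))/(3 + (-4 + 2*0)))*x = (9 + (-5 + (-4 + 0))/(3 + (-4 + 0)))*x = (9 + (-5 - 4)/(3 - 4))*x = (9 - 9/(-1))*x = (9 - 1*(-9))*x = (9 + 9)*x = 18*x)
(-468 + R(-18))*h = (-468 + 18*(-18))*(-227) = (-468 - 324)*(-227) = -792*(-227) = 179784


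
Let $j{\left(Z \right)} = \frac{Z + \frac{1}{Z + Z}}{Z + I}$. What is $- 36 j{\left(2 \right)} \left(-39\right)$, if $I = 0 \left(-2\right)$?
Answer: $\frac{3159}{2} \approx 1579.5$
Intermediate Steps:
$I = 0$
$j{\left(Z \right)} = \frac{Z + \frac{1}{2 Z}}{Z}$ ($j{\left(Z \right)} = \frac{Z + \frac{1}{Z + Z}}{Z + 0} = \frac{Z + \frac{1}{2 Z}}{Z}$)
$- 36 j{\left(2 \right)} \left(-39\right) = - 36 \left(1 + \frac{1}{2 \cdot 4}\right) \left(-39\right) = - 36 \left(1 + \frac{1}{2} \cdot \frac{1}{4}\right) \left(-39\right) = - 36 \left(1 + \frac{1}{8}\right) \left(-39\right) = \left(-36\right) \frac{9}{8} \left(-39\right) = \left(- \frac{81}{2}\right) \left(-39\right) = \frac{3159}{2}$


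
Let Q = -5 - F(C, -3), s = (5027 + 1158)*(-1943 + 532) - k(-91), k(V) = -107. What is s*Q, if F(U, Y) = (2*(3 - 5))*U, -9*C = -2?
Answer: 107632112/3 ≈ 3.5877e+7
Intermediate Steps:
C = 2/9 (C = -⅑*(-2) = 2/9 ≈ 0.22222)
s = -8726928 (s = (5027 + 1158)*(-1943 + 532) - 1*(-107) = 6185*(-1411) + 107 = -8727035 + 107 = -8726928)
F(U, Y) = -4*U (F(U, Y) = (2*(-2))*U = -4*U)
Q = -37/9 (Q = -5 - (-4)*2/9 = -5 - 1*(-8/9) = -5 + 8/9 = -37/9 ≈ -4.1111)
s*Q = -8726928*(-37/9) = 107632112/3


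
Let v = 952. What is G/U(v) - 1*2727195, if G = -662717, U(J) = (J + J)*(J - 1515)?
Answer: -2923421471923/1071952 ≈ -2.7272e+6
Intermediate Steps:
U(J) = 2*J*(-1515 + J) (U(J) = (2*J)*(-1515 + J) = 2*J*(-1515 + J))
G/U(v) - 1*2727195 = -662717*1/(1904*(-1515 + 952)) - 1*2727195 = -662717/(2*952*(-563)) - 2727195 = -662717/(-1071952) - 2727195 = -662717*(-1/1071952) - 2727195 = 662717/1071952 - 2727195 = -2923421471923/1071952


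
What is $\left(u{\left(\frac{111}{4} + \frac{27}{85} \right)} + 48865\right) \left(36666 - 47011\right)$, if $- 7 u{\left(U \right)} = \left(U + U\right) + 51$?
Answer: $- \frac{120273322453}{238} \approx -5.0535 \cdot 10^{8}$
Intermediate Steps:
$u{\left(U \right)} = - \frac{51}{7} - \frac{2 U}{7}$ ($u{\left(U \right)} = - \frac{\left(U + U\right) + 51}{7} = - \frac{2 U + 51}{7} = - \frac{51 + 2 U}{7} = - \frac{51}{7} - \frac{2 U}{7}$)
$\left(u{\left(\frac{111}{4} + \frac{27}{85} \right)} + 48865\right) \left(36666 - 47011\right) = \left(\left(- \frac{51}{7} - \frac{2 \left(\frac{111}{4} + \frac{27}{85}\right)}{7}\right) + 48865\right) \left(36666 - 47011\right) = \left(\left(- \frac{51}{7} - \frac{2 \left(111 \cdot \frac{1}{4} + 27 \cdot \frac{1}{85}\right)}{7}\right) + 48865\right) \left(-10345\right) = \left(\left(- \frac{51}{7} - \frac{2 \left(\frac{111}{4} + \frac{27}{85}\right)}{7}\right) + 48865\right) \left(-10345\right) = \left(\left(- \frac{51}{7} - \frac{9543}{1190}\right) + 48865\right) \left(-10345\right) = \left(- \frac{18213}{1190} + 48865\right) \left(-10345\right) = \frac{58131137}{1190} \left(-10345\right) = - \frac{120273322453}{238}$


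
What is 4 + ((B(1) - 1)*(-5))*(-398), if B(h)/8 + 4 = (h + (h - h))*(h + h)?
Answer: -33826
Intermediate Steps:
B(h) = -32 + 16*h² (B(h) = -32 + 8*((h + (h - h))*(h + h)) = -32 + 8*((h + 0)*(2*h)) = -32 + 8*(h*(2*h)) = -32 + 8*(2*h²) = -32 + 16*h²)
4 + ((B(1) - 1)*(-5))*(-398) = 4 + (((-32 + 16*1²) - 1)*(-5))*(-398) = 4 + (((-32 + 16*1) - 1)*(-5))*(-398) = 4 + (((-32 + 16) - 1)*(-5))*(-398) = 4 + ((-16 - 1)*(-5))*(-398) = 4 - 17*(-5)*(-398) = 4 + 85*(-398) = 4 - 33830 = -33826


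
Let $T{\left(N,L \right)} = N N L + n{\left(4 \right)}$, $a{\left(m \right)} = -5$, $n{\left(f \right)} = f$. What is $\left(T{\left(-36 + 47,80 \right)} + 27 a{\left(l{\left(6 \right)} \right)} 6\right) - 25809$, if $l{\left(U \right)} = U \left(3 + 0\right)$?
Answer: $-16935$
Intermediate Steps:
$l{\left(U \right)} = 3 U$ ($l{\left(U \right)} = U 3 = 3 U$)
$T{\left(N,L \right)} = 4 + L N^{2}$ ($T{\left(N,L \right)} = N N L + 4 = N^{2} L + 4 = L N^{2} + 4 = 4 + L N^{2}$)
$\left(T{\left(-36 + 47,80 \right)} + 27 a{\left(l{\left(6 \right)} \right)} 6\right) - 25809 = \left(\left(4 + 80 \left(-36 + 47\right)^{2}\right) + 27 \left(-5\right) 6\right) - 25809 = \left(\left(4 + 80 \cdot 11^{2}\right) - 810\right) - 25809 = \left(\left(4 + 80 \cdot 121\right) - 810\right) - 25809 = \left(\left(4 + 9680\right) - 810\right) - 25809 = \left(9684 - 810\right) - 25809 = 8874 - 25809 = -16935$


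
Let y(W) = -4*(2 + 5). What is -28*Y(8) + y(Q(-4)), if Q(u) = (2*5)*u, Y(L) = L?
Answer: -252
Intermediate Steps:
Q(u) = 10*u
y(W) = -28 (y(W) = -4*7 = -28)
-28*Y(8) + y(Q(-4)) = -28*8 - 28 = -224 - 28 = -252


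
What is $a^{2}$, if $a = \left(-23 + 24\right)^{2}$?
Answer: $1$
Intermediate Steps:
$a = 1$ ($a = 1^{2} = 1$)
$a^{2} = 1^{2} = 1$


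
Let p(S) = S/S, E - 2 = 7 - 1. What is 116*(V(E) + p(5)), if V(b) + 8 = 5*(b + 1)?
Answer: 4408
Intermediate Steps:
E = 8 (E = 2 + (7 - 1) = 2 + 6 = 8)
V(b) = -3 + 5*b (V(b) = -8 + 5*(b + 1) = -8 + 5*(1 + b) = -8 + (5 + 5*b) = -3 + 5*b)
p(S) = 1
116*(V(E) + p(5)) = 116*((-3 + 5*8) + 1) = 116*((-3 + 40) + 1) = 116*(37 + 1) = 116*38 = 4408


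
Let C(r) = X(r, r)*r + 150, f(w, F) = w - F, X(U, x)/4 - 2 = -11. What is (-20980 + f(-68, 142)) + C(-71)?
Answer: -18484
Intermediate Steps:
X(U, x) = -36 (X(U, x) = 8 + 4*(-11) = 8 - 44 = -36)
C(r) = 150 - 36*r (C(r) = -36*r + 150 = 150 - 36*r)
(-20980 + f(-68, 142)) + C(-71) = (-20980 + (-68 - 1*142)) + (150 - 36*(-71)) = (-20980 + (-68 - 142)) + (150 + 2556) = (-20980 - 210) + 2706 = -21190 + 2706 = -18484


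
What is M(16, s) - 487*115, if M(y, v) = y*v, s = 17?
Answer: -55733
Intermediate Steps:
M(y, v) = v*y
M(16, s) - 487*115 = 17*16 - 487*115 = 272 - 56005 = -55733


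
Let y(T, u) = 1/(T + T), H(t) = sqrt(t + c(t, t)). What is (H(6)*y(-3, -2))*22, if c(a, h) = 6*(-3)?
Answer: -22*I*sqrt(3)/3 ≈ -12.702*I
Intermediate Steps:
c(a, h) = -18
H(t) = sqrt(-18 + t) (H(t) = sqrt(t - 18) = sqrt(-18 + t))
y(T, u) = 1/(2*T)
(H(6)*y(-3, -2))*22 = (sqrt(-18 + 6)*((1/2)/(-3)))*22 = (sqrt(-12)*((1/2)*(-1/3)))*22 = ((2*I*sqrt(3))*(-1/6))*22 = -I*sqrt(3)/3*22 = -22*I*sqrt(3)/3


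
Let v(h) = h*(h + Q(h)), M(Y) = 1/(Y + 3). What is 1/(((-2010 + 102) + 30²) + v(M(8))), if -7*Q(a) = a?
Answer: -847/853770 ≈ -0.00099207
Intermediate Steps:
M(Y) = 1/(3 + Y)
Q(a) = -a/7
v(h) = 6*h²/7 (v(h) = h*(h - h/7) = h*(6*h/7) = 6*h²/7)
1/(((-2010 + 102) + 30²) + v(M(8))) = 1/(((-2010 + 102) + 30²) + 6*(1/(3 + 8))²/7) = 1/((-1908 + 900) + 6*(1/11)²/7) = 1/(-1008 + 6*(1/11)²/7) = 1/(-1008 + (6/7)*(1/121)) = 1/(-1008 + 6/847) = 1/(-853770/847) = -847/853770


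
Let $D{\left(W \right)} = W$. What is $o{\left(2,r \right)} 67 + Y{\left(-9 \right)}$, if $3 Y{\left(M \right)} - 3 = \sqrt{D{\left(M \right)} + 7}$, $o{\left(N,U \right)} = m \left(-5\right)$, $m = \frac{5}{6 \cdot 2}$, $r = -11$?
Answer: $- \frac{1663}{12} + \frac{i \sqrt{2}}{3} \approx -138.58 + 0.4714 i$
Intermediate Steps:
$m = \frac{5}{12} \approx 0.41667$
$o{\left(N,U \right)} = - \frac{25}{12}$ ($o{\left(N,U \right)} = \frac{5}{12} \left(-5\right) = - \frac{25}{12}$)
$Y{\left(M \right)} = 1 + \frac{\sqrt{7 + M}}{3}$ ($Y{\left(M \right)} = 1 + \frac{\sqrt{M + 7}}{3} = 1 + \frac{\sqrt{7 + M}}{3}$)
$o{\left(2,r \right)} 67 + Y{\left(-9 \right)} = \left(- \frac{25}{12}\right) 67 + \left(1 + \frac{\sqrt{7 - 9}}{3}\right) = - \frac{1675}{12} + \left(1 + \frac{\sqrt{-2}}{3}\right) = - \frac{1675}{12} + \left(1 + \frac{i \sqrt{2}}{3}\right) = - \frac{1663}{12} + \frac{i \sqrt{2}}{3}$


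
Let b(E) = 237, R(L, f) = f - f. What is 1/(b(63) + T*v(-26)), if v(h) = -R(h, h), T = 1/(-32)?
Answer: 1/237 ≈ 0.0042194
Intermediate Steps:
T = -1/32 ≈ -0.031250
R(L, f) = 0
v(h) = 0 (v(h) = -1*0 = 0)
1/(b(63) + T*v(-26)) = 1/(237 - 1/32*0) = 1/(237 + 0) = 1/237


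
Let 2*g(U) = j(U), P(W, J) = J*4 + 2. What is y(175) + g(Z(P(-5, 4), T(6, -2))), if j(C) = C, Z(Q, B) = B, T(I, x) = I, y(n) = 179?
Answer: 182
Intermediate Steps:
P(W, J) = 2 + 4*J (P(W, J) = 4*J + 2 = 2 + 4*J)
g(U) = U/2
y(175) + g(Z(P(-5, 4), T(6, -2))) = 179 + (½)*6 = 179 + 3 = 182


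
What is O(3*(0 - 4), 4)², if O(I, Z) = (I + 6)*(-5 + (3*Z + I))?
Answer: 900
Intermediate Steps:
O(I, Z) = (6 + I)*(-5 + I + 3*Z) (O(I, Z) = (6 + I)*(-5 + (I + 3*Z)) = (6 + I)*(-5 + I + 3*Z))
O(3*(0 - 4), 4)² = (-30 + 3*(0 - 4) + (3*(0 - 4))² + 18*4 + 3*(3*(0 - 4))*4)² = (-30 + 3*(-4) + (3*(-4))² + 72 + 3*(3*(-4))*4)² = (-30 - 12 + (-12)² + 72 + 3*(-12)*4)² = (-30 - 12 + 144 + 72 - 144)² = 30² = 900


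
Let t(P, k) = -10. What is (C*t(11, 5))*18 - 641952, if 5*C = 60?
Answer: -644112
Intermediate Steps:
C = 12 (C = (⅕)*60 = 12)
(C*t(11, 5))*18 - 641952 = (12*(-10))*18 - 641952 = -120*18 - 641952 = -2160 - 641952 = -644112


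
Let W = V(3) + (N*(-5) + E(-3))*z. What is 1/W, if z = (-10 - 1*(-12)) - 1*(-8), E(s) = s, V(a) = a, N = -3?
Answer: 1/123 ≈ 0.0081301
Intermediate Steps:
z = 10 (z = (-10 + 12) + 8 = 2 + 8 = 10)
W = 123 (W = 3 + (-3*(-5) - 3)*10 = 3 + (15 - 3)*10 = 3 + 12*10 = 3 + 120 = 123)
1/W = 1/123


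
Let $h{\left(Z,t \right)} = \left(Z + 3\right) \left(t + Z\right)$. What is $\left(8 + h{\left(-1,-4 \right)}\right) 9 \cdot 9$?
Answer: $-162$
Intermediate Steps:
$h{\left(Z,t \right)} = \left(3 + Z\right) \left(Z + t\right)$
$\left(8 + h{\left(-1,-4 \right)}\right) 9 \cdot 9 = \left(8 + \left(\left(-1\right)^{2} + 3 \left(-1\right) + 3 \left(-4\right) - -4\right)\right) 9 \cdot 9 = \left(8 + \left(1 - 3 - 12 + 4\right)\right) 9 \cdot 9 = \left(8 - 10\right) 9 \cdot 9 = \left(-2\right) 9 \cdot 9 = \left(-18\right) 9 = -162$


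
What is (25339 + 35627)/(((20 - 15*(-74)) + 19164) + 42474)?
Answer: 30483/31384 ≈ 0.97129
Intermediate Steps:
(25339 + 35627)/(((20 - 15*(-74)) + 19164) + 42474) = 60966/(((20 + 1110) + 19164) + 42474) = 60966/((1130 + 19164) + 42474) = 60966/(20294 + 42474) = 60966/62768 = 60966*(1/62768) = 30483/31384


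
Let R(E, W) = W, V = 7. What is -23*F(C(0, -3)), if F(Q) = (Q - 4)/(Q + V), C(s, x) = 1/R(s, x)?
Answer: 299/20 ≈ 14.950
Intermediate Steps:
C(s, x) = 1/x
F(Q) = (-4 + Q)/(7 + Q) (F(Q) = (Q - 4)/(Q + 7) = (-4 + Q)/(7 + Q))
-23*F(C(0, -3)) = -23*(-4 + 1/(-3))/(7 + 1/(-3)) = -23*(-4 - ⅓)/(7 - ⅓) = -23*(-13)/(20/3*3) = -69*(-13)/(20*3) = -23*(-13/20) = 299/20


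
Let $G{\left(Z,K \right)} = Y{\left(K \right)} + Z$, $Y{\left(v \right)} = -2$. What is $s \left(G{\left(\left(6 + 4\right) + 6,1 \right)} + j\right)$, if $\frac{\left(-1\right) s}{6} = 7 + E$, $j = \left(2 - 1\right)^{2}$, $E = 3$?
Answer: $-900$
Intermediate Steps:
$j = 1$ ($j = 1^{2} = 1$)
$s = -60$ ($s = - 6 \left(7 + 3\right) = \left(-6\right) 10 = -60$)
$G{\left(Z,K \right)} = -2 + Z$
$s \left(G{\left(\left(6 + 4\right) + 6,1 \right)} + j\right) = - 60 \left(\left(-2 + \left(\left(6 + 4\right) + 6\right)\right) + 1\right) = - 60 \left(\left(-2 + \left(10 + 6\right)\right) + 1\right) = - 60 \left(\left(-2 + 16\right) + 1\right) = - 60 \left(14 + 1\right) = \left(-60\right) 15 = -900$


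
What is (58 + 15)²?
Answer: 5329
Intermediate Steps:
(58 + 15)² = 73² = 5329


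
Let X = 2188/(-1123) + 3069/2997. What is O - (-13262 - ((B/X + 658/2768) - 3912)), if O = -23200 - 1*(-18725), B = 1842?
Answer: 1378944339917/478394824 ≈ 2882.4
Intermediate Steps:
X = -345661/373959 (X = 2188*(-1/1123) + 3069*(1/2997) = -2188/1123 + 341/333 = -345661/373959 ≈ -0.92433)
O = -4475 (O = -23200 + 18725 = -4475)
O - (-13262 - ((B/X + 658/2768) - 3912)) = -4475 - (-13262 - ((1842/(-345661/373959) + 658/2768) - 3912)) = -4475 - (-13262 - ((1842*(-373959/345661) + 658*(1/2768)) - 3912)) = -4475 - (-13262 - ((-688832478/345661 + 329/1384) - 3912)) = -4475 - (-13262 - (-953230427083/478394824 - 3912)) = -4475 - (-13262 - 1*(-2824710978571/478394824)) = -4475 - (-13262 + 2824710978571/478394824) = -4475 - 1*(-3519761177317/478394824) = -4475 + 3519761177317/478394824 = 1378944339917/478394824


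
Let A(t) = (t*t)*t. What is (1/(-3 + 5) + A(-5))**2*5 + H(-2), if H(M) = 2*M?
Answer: 309989/4 ≈ 77497.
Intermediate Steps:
A(t) = t**3 (A(t) = t**2*t = t**3)
(1/(-3 + 5) + A(-5))**2*5 + H(-2) = (1/(-3 + 5) + (-5)**3)**2*5 + 2*(-2) = (1/2 - 125)**2*5 - 4 = (-249/2)**2*5 - 4 = (62001/4)*5 - 4 = 310005/4 - 4 = 309989/4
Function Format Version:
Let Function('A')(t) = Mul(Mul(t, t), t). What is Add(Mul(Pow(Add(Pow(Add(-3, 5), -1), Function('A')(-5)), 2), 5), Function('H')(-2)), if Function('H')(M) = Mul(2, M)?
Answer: Rational(309989, 4) ≈ 77497.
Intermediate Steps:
Function('A')(t) = Pow(t, 3) (Function('A')(t) = Mul(Pow(t, 2), t) = Pow(t, 3))
Add(Mul(Pow(Add(Pow(Add(-3, 5), -1), Function('A')(-5)), 2), 5), Function('H')(-2)) = Add(Mul(Pow(Add(Pow(Add(-3, 5), -1), Pow(-5, 3)), 2), 5), Mul(2, -2)) = Add(Mul(Pow(Add(Pow(2, -1), -125), 2), 5), -4) = Add(Mul(Pow(Add(Rational(1, 2), -125), 2), 5), -4) = Add(Mul(Pow(Rational(-249, 2), 2), 5), -4) = Add(Mul(Rational(62001, 4), 5), -4) = Add(Rational(310005, 4), -4) = Rational(309989, 4)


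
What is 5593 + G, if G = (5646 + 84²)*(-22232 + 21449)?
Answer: -9940073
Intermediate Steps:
G = -9945666 (G = (5646 + 7056)*(-783) = 12702*(-783) = -9945666)
5593 + G = 5593 - 9945666 = -9940073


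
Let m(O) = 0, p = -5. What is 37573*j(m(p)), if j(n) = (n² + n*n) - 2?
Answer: -75146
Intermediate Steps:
j(n) = -2 + 2*n² (j(n) = (n² + n²) - 2 = 2*n² - 2 = -2 + 2*n²)
37573*j(m(p)) = 37573*(-2 + 2*0²) = 37573*(-2 + 2*0) = 37573*(-2 + 0) = 37573*(-2) = -75146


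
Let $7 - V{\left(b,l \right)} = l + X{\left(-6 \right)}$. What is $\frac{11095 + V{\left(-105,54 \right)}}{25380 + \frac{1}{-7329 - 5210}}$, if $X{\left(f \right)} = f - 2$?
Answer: $\frac{138631184}{318239819} \approx 0.43562$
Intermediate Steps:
$X{\left(f \right)} = -2 + f$
$V{\left(b,l \right)} = 15 - l$ ($V{\left(b,l \right)} = 7 - \left(l - 8\right) = 7 - \left(-8 + l\right) = 15 - l$)
$\frac{11095 + V{\left(-105,54 \right)}}{25380 + \frac{1}{-7329 - 5210}} = \frac{11095 + \left(15 - 54\right)}{25380 + \frac{1}{-7329 - 5210}} = \frac{11095 + \left(15 - 54\right)}{25380 + \frac{1}{-12539}} = \frac{11095 - 39}{25380 - \frac{1}{12539}} = \frac{11056}{\frac{318239819}{12539}} = 11056 \cdot \frac{12539}{318239819} = \frac{138631184}{318239819}$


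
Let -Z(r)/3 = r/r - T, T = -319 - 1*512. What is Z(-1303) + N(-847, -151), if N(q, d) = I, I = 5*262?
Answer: -1186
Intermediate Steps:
T = -831 (T = -319 - 512 = -831)
I = 1310
N(q, d) = 1310
Z(r) = -2496 (Z(r) = -3*(r/r - 1*(-831)) = -3*(1 + 831) = -3*832 = -2496)
Z(-1303) + N(-847, -151) = -2496 + 1310 = -1186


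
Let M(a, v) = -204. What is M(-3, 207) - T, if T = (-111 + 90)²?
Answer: -645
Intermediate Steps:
T = 441 (T = (-21)² = 441)
M(-3, 207) - T = -204 - 1*441 = -204 - 441 = -645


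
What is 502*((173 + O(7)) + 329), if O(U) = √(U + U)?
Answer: 252004 + 502*√14 ≈ 2.5388e+5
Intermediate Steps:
O(U) = √2*√U (O(U) = √(2*U) = √2*√U)
502*((173 + O(7)) + 329) = 502*((173 + √2*√7) + 329) = 502*((173 + √14) + 329) = 502*(502 + √14) = 252004 + 502*√14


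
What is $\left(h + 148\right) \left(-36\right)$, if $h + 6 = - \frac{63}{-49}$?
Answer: $- \frac{36108}{7} \approx -5158.3$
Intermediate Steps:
$h = - \frac{33}{7}$ ($h = -6 - \frac{63}{-49} = -6 - - \frac{9}{7} = -6 + \frac{9}{7} = - \frac{33}{7} \approx -4.7143$)
$\left(h + 148\right) \left(-36\right) = \left(- \frac{33}{7} + 148\right) \left(-36\right) = \frac{1003}{7} \left(-36\right) = - \frac{36108}{7}$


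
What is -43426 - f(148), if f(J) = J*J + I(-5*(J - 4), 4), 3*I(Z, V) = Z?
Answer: -65090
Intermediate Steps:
I(Z, V) = Z/3
f(J) = 20/3 + J² - 5*J/3 (f(J) = J*J + (-5*(J - 4))/3 = J² + (-5*(-4 + J))/3 = J² + (20 - 5*J)/3 = J² + (20/3 - 5*J/3) = 20/3 + J² - 5*J/3)
-43426 - f(148) = -43426 - (20/3 + 148² - 5/3*148) = -43426 - (20/3 + 21904 - 740/3) = -43426 - 1*21664 = -43426 - 21664 = -65090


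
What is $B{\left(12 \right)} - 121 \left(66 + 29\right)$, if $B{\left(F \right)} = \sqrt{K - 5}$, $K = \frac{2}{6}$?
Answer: $-11495 + \frac{i \sqrt{42}}{3} \approx -11495.0 + 2.1602 i$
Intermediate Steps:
$K = \frac{1}{3}$ ($K = 2 \cdot \frac{1}{6} = \frac{1}{3} \approx 0.33333$)
$B{\left(F \right)} = \frac{i \sqrt{42}}{3}$ ($B{\left(F \right)} = \sqrt{\frac{1}{3} - 5} = \sqrt{- \frac{14}{3}} = \frac{i \sqrt{42}}{3}$)
$B{\left(12 \right)} - 121 \left(66 + 29\right) = \frac{i \sqrt{42}}{3} - 121 \left(66 + 29\right) = \frac{i \sqrt{42}}{3} - 11495 = -11495 + \frac{i \sqrt{42}}{3}$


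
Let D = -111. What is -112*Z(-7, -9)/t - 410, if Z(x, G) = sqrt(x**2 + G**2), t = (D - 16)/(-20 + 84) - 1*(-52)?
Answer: -410 - 7168*sqrt(130)/3201 ≈ -435.53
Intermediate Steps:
t = 3201/64 (t = (-111 - 16)/(-20 + 84) - 1*(-52) = -127/64 + 52 = 3201/64 ≈ 50.016)
Z(x, G) = sqrt(G**2 + x**2)
-112*Z(-7, -9)/t - 410 = -112*sqrt((-9)**2 + (-7)**2)/3201/64 - 410 = -112*sqrt(81 + 49)*64/3201 - 410 = -112*sqrt(130)*64/3201 - 410 = -7168*sqrt(130)/3201 - 410 = -410 - 7168*sqrt(130)/3201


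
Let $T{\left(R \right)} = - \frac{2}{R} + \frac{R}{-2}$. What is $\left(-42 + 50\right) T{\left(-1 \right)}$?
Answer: $20$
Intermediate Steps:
$T{\left(R \right)} = - \frac{2}{R} - \frac{R}{2}$ ($T{\left(R \right)} = - \frac{2}{R} + R \left(- \frac{1}{2}\right) = - \frac{2}{R} - \frac{R}{2}$)
$\left(-42 + 50\right) T{\left(-1 \right)} = \left(-42 + 50\right) \left(- \frac{2}{-1} - - \frac{1}{2}\right) = 8 \left(\left(-2\right) \left(-1\right) + \frac{1}{2}\right) = 8 \left(2 + \frac{1}{2}\right) = 8 \cdot \frac{5}{2} = 20$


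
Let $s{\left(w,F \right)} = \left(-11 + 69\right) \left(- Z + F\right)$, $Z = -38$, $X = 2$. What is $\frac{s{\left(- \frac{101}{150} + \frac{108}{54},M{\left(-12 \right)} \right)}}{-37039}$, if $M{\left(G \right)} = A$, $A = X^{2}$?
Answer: $- \frac{2436}{37039} \approx -0.065768$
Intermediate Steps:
$A = 4$ ($A = 2^{2} = 4$)
$M{\left(G \right)} = 4$
$s{\left(w,F \right)} = 2204 + 58 F$ ($s{\left(w,F \right)} = \left(-11 + 69\right) \left(\left(-1\right) \left(-38\right) + F\right) = 58 \left(38 + F\right) = 2204 + 58 F$)
$\frac{s{\left(- \frac{101}{150} + \frac{108}{54},M{\left(-12 \right)} \right)}}{-37039} = \frac{2204 + 58 \cdot 4}{-37039} = \left(2204 + 232\right) \left(- \frac{1}{37039}\right) = 2436 \left(- \frac{1}{37039}\right) = - \frac{2436}{37039}$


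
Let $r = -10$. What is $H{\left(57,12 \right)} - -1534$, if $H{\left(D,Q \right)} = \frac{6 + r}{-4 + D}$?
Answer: $\frac{81298}{53} \approx 1533.9$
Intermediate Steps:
$H{\left(D,Q \right)} = - \frac{4}{-4 + D}$ ($H{\left(D,Q \right)} = \frac{6 - 10}{-4 + D} = - \frac{4}{-4 + D}$)
$H{\left(57,12 \right)} - -1534 = - \frac{4}{-4 + 57} - -1534 = - \frac{4}{53} + 1534 = \frac{81298}{53}$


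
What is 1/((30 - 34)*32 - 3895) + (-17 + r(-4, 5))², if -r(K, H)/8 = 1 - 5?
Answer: 905174/4023 ≈ 225.00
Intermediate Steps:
r(K, H) = 32 (r(K, H) = -8*(1 - 5) = -8*(-4) = 32)
1/((30 - 34)*32 - 3895) + (-17 + r(-4, 5))² = 1/((30 - 34)*32 - 3895) + (-17 + 32)² = 1/(-4*32 - 3895) + 15² = 1/(-128 - 3895) + 225 = 1/(-4023) + 225 = -1/4023 + 225 = 905174/4023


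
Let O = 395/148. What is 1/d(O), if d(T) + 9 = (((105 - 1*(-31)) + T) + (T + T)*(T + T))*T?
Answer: 50653/22142468 ≈ 0.0022876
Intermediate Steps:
O = 395/148 (O = 395*(1/148) = 395/148 ≈ 2.6689)
d(T) = -9 + T*(136 + T + 4*T**2) (d(T) = -9 + (((105 - 1*(-31)) + T) + (T + T)*(T + T))*T = -9 + (((105 + 31) + T) + (2*T)*(2*T))*T = -9 + ((136 + T) + 4*T**2)*T = -9 + (136 + T + 4*T**2)*T = -9 + T*(136 + T + 4*T**2))
1/d(O) = 1/(-9 + (395/148)**2 + 4*(395/148)**3 + 136*(395/148)) = 1/(-9 + 156025/21904 + 4*(61629875/3241792) + 13430/37) = 1/(-9 + 156025/21904 + 61629875/810448 + 13430/37) = 1/(22142468/50653) = 50653/22142468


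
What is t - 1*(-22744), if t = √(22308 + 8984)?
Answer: 22744 + 2*√7823 ≈ 22921.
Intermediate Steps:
t = 2*√7823 (t = √31292 = 2*√7823 ≈ 176.90)
t - 1*(-22744) = 2*√7823 - 1*(-22744) = 2*√7823 + 22744 = 22744 + 2*√7823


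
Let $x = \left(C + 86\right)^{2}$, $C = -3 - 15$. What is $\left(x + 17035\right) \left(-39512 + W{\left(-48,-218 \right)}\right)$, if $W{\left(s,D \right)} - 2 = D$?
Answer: $-860468752$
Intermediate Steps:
$W{\left(s,D \right)} = 2 + D$
$C = -18$ ($C = -3 - 15 = -18$)
$x = 4624$ ($x = \left(-18 + 86\right)^{2} = 68^{2} = 4624$)
$\left(x + 17035\right) \left(-39512 + W{\left(-48,-218 \right)}\right) = \left(4624 + 17035\right) \left(-39512 + \left(2 - 218\right)\right) = 21659 \left(-39512 - 216\right) = 21659 \left(-39728\right) = -860468752$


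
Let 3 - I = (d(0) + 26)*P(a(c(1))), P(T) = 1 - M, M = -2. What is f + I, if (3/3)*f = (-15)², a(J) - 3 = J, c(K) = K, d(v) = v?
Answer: 150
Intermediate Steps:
a(J) = 3 + J
P(T) = 3 (P(T) = 1 - 1*(-2) = 1 + 2 = 3)
I = -75 (I = 3 - (0 + 26)*3 = 3 - 26*3 = 3 - 1*78 = 3 - 78 = -75)
f = 225 (f = (-15)² = 225)
f + I = 225 - 75 = 150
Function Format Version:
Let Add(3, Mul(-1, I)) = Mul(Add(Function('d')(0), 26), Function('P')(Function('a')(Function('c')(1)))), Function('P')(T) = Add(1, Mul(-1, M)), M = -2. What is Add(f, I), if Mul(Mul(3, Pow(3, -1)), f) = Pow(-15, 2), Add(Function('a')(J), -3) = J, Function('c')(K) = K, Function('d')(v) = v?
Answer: 150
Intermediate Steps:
Function('a')(J) = Add(3, J)
Function('P')(T) = 3 (Function('P')(T) = Add(1, Mul(-1, -2)) = Add(1, 2) = 3)
I = -75 (I = Add(3, Mul(-1, Mul(Add(0, 26), 3))) = Add(3, Mul(-1, Mul(26, 3))) = Add(3, Mul(-1, 78)) = Add(3, -78) = -75)
f = 225 (f = Pow(-15, 2) = 225)
Add(f, I) = Add(225, -75) = 150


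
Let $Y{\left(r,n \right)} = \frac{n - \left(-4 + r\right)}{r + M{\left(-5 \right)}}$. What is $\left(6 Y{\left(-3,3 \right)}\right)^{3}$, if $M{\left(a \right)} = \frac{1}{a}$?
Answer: $- \frac{421875}{64} \approx -6591.8$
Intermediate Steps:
$Y{\left(r,n \right)} = \frac{4 + n - r}{- \frac{1}{5} + r}$ ($Y{\left(r,n \right)} = \frac{n - \left(-4 + r\right)}{r + \frac{1}{-5}} = \frac{4 + n - r}{r - \frac{1}{5}} = \frac{4 + n - r}{- \frac{1}{5} + r}$)
$\left(6 Y{\left(-3,3 \right)}\right)^{3} = \left(6 \frac{5 \left(4 + 3 - -3\right)}{-1 + 5 \left(-3\right)}\right)^{3} = \left(6 \frac{5 \left(4 + 3 + 3\right)}{-1 - 15}\right)^{3} = \left(6 \cdot 5 \frac{1}{-16} \cdot 10\right)^{3} = \left(6 \cdot 5 \left(- \frac{1}{16}\right) 10\right)^{3} = \left(6 \left(- \frac{25}{8}\right)\right)^{3} = \left(- \frac{75}{4}\right)^{3} = - \frac{421875}{64}$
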